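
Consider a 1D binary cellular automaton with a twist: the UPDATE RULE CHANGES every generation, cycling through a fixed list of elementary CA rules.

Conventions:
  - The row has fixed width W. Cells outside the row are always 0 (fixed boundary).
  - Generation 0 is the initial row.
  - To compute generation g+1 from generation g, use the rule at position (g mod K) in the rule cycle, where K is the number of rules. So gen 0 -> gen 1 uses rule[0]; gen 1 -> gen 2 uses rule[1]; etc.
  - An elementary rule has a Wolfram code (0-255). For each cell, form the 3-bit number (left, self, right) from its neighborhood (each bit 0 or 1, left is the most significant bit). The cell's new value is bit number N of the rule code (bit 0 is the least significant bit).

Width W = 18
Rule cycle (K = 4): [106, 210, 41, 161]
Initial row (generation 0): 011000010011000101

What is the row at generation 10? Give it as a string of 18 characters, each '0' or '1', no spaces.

Answer: 000010000010101000

Derivation:
Gen 0: 011000010011000101
Gen 1 (rule 106): 111000100111001010
Gen 2 (rule 210): 011101011011110001
Gen 3 (rule 41): 010010110110000100
Gen 4 (rule 161): 000001001000110001
Gen 5 (rule 106): 000010010001110010
Gen 6 (rule 210): 000101101010111101
Gen 7 (rule 41): 110011010101100010
Gen 8 (rule 161): 000000101010001000
Gen 9 (rule 106): 000001010100010000
Gen 10 (rule 210): 000010000010101000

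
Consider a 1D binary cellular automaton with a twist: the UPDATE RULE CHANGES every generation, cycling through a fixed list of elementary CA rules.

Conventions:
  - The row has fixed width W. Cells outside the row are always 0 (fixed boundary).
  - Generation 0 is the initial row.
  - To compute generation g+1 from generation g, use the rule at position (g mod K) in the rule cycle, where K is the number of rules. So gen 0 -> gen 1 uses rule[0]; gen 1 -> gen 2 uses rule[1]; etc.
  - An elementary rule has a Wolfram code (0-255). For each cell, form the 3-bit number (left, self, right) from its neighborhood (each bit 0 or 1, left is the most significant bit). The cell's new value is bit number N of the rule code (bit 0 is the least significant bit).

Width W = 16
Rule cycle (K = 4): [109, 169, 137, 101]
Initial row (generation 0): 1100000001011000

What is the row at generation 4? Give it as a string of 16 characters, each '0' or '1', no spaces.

Gen 0: 1100000001011000
Gen 1 (rule 109): 1101111101111011
Gen 2 (rule 169): 1011111011110110
Gen 3 (rule 137): 0011110011100100
Gen 4 (rule 101): 1000010000100101

Answer: 1000010000100101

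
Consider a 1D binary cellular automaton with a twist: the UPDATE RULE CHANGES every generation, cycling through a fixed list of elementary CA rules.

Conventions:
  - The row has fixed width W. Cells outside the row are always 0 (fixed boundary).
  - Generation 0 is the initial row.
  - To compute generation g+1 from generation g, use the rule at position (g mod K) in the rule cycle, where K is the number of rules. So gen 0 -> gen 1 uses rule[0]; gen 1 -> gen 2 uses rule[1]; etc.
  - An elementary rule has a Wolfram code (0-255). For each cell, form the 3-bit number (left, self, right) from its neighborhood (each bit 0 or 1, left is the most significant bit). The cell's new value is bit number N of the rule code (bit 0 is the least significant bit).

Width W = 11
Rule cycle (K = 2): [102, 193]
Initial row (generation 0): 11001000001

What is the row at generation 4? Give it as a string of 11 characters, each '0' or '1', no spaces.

Answer: 11001100001

Derivation:
Gen 0: 11001000001
Gen 1 (rule 102): 01011000011
Gen 2 (rule 193): 00001011001
Gen 3 (rule 102): 00011101011
Gen 4 (rule 193): 11001100001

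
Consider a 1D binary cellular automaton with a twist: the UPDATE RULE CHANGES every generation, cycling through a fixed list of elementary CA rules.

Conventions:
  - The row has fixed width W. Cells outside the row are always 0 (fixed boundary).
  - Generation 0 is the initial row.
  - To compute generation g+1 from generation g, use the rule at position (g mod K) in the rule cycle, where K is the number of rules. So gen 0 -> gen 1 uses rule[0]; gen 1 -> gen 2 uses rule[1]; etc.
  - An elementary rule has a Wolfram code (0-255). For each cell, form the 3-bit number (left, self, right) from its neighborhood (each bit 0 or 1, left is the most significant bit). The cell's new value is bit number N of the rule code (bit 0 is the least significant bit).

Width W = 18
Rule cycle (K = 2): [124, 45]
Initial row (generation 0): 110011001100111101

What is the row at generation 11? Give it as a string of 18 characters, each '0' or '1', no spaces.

Answer: 111110011101110001

Derivation:
Gen 0: 110011001100111101
Gen 1 (rule 124): 111011101110100111
Gen 2 (rule 45): 100110011001100100
Gen 3 (rule 124): 110111011101110110
Gen 4 (rule 45): 101100110011001100
Gen 5 (rule 124): 111110111011101110
Gen 6 (rule 45): 100001100110011000
Gen 7 (rule 124): 110001110111011100
Gen 8 (rule 45): 100101001100110001
Gen 9 (rule 124): 110111101110111001
Gen 10 (rule 45): 101100011001100001
Gen 11 (rule 124): 111110011101110001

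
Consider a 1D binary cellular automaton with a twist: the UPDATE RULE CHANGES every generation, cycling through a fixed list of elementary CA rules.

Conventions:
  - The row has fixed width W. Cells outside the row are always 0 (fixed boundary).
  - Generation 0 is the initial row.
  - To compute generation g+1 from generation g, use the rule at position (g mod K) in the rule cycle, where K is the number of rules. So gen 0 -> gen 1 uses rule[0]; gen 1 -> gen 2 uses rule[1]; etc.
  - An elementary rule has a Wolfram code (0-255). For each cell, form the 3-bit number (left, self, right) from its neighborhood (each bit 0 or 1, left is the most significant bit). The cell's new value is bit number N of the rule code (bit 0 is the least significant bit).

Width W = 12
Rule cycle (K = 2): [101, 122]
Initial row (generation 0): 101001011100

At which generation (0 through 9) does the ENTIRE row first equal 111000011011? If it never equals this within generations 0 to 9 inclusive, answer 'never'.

Gen 0: 101001011100
Gen 1 (rule 101): 111001100101
Gen 2 (rule 122): 101111111010
Gen 3 (rule 101): 110000001110
Gen 4 (rule 122): 111000011011
Gen 5 (rule 101): 001011001101
Gen 6 (rule 122): 010111111110
Gen 7 (rule 101): 011000000010
Gen 8 (rule 122): 111100000101
Gen 9 (rule 101): 000101110111

Answer: 4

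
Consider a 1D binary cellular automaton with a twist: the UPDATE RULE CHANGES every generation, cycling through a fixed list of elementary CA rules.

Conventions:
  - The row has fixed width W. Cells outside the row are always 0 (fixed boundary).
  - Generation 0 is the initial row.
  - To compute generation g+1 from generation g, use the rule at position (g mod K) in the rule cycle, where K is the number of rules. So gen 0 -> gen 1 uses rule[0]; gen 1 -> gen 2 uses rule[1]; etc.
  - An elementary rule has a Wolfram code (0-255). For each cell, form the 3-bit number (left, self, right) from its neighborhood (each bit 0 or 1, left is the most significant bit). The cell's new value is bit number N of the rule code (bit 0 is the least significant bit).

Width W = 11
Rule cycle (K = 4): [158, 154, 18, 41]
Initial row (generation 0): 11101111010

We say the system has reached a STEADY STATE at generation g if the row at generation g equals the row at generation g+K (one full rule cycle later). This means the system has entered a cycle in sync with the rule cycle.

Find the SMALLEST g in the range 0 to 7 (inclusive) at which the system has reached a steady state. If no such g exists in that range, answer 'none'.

Gen 0: 11101111010
Gen 1 (rule 158): 11001110011
Gen 2 (rule 154): 10111101110
Gen 3 (rule 18): 00000000001
Gen 4 (rule 41): 11111111100
Gen 5 (rule 158): 11111111010
Gen 6 (rule 154): 11111110001
Gen 7 (rule 18): 00000001010
Gen 8 (rule 41): 11111100100
Gen 9 (rule 158): 11111011110
Gen 10 (rule 154): 11110011101
Gen 11 (rule 18): 00001100000

Answer: none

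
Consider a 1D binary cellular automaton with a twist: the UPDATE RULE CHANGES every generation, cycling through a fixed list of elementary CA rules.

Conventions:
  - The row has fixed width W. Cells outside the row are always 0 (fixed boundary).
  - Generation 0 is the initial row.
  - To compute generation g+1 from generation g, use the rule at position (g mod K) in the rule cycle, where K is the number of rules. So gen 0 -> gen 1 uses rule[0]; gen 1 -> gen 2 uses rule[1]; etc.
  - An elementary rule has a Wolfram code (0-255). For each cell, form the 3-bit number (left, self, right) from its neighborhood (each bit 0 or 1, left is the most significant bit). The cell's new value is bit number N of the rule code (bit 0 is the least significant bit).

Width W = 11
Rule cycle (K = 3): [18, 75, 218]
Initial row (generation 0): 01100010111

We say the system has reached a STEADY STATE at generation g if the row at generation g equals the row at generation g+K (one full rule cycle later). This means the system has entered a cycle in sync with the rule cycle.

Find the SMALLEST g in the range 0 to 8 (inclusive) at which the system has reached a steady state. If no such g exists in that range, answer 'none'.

Answer: 7

Derivation:
Gen 0: 01100010111
Gen 1 (rule 18): 10010100000
Gen 2 (rule 75): 00100001111
Gen 3 (rule 218): 01010011111
Gen 4 (rule 18): 10001100000
Gen 5 (rule 75): 00111101111
Gen 6 (rule 218): 01111101111
Gen 7 (rule 18): 10000000000
Gen 8 (rule 75): 00111111111
Gen 9 (rule 218): 01111111111
Gen 10 (rule 18): 10000000000
Gen 11 (rule 75): 00111111111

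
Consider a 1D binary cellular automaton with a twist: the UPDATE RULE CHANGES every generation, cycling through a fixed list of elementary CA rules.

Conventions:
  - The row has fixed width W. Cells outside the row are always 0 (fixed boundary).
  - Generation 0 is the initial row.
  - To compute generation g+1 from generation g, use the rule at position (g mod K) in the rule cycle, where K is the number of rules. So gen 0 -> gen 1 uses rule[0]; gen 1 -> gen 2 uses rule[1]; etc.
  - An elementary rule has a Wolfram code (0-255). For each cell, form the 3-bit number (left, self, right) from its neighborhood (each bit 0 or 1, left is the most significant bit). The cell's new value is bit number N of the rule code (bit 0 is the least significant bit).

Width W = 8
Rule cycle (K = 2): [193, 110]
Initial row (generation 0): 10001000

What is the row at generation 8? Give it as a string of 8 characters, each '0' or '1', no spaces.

Gen 0: 10001000
Gen 1 (rule 193): 00100011
Gen 2 (rule 110): 01100111
Gen 3 (rule 193): 00100011
Gen 4 (rule 110): 01100111
Gen 5 (rule 193): 00100011
Gen 6 (rule 110): 01100111
Gen 7 (rule 193): 00100011
Gen 8 (rule 110): 01100111

Answer: 01100111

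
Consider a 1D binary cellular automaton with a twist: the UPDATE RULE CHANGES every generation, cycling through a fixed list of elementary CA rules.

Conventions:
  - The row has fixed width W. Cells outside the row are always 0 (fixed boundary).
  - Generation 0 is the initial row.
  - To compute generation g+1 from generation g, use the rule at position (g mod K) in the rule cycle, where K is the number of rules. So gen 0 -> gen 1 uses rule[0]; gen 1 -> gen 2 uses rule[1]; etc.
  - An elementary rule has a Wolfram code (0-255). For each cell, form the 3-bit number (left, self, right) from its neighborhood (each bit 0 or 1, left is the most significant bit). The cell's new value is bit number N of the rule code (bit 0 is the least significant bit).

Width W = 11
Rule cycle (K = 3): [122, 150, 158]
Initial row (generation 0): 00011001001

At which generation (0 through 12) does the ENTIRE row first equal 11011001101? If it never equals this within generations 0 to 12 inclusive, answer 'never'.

Gen 0: 00011001001
Gen 1 (rule 122): 00111110110
Gen 2 (rule 150): 01011100001
Gen 3 (rule 158): 11011010011
Gen 4 (rule 122): 11111101111
Gen 5 (rule 150): 01111000110
Gen 6 (rule 158): 11110101101
Gen 7 (rule 122): 10011011110
Gen 8 (rule 150): 11100001101
Gen 9 (rule 158): 11010011001
Gen 10 (rule 122): 11101111110
Gen 11 (rule 150): 01000111101
Gen 12 (rule 158): 11101111001

Answer: never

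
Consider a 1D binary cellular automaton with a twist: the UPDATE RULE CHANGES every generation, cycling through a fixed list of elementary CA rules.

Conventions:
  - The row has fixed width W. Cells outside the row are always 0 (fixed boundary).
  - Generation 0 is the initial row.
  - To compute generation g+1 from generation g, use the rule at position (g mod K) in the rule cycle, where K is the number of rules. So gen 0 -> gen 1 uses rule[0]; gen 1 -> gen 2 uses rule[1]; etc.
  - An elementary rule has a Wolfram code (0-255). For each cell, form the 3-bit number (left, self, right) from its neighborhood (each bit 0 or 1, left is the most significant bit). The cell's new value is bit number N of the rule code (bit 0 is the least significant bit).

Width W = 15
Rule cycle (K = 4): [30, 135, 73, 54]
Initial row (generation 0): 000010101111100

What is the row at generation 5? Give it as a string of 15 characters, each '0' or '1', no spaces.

Gen 0: 000010101111100
Gen 1 (rule 30): 000110101000010
Gen 2 (rule 135): 111000101011110
Gen 3 (rule 73): 101010000010010
Gen 4 (rule 54): 111111000111111
Gen 5 (rule 30): 100000101100000

Answer: 100000101100000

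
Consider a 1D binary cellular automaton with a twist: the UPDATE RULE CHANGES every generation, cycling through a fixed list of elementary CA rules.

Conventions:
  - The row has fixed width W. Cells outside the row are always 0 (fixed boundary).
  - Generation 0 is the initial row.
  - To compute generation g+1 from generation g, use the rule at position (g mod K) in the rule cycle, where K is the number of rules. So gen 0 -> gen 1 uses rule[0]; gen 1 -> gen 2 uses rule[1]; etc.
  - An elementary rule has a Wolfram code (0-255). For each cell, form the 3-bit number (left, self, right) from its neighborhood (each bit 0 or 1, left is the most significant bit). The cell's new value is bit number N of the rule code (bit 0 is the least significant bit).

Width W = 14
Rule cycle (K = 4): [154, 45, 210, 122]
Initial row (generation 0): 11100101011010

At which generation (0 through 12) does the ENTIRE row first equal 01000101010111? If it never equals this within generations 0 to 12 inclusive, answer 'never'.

Gen 0: 11100101011010
Gen 1 (rule 154): 11011000010001
Gen 2 (rule 45): 10110011010101
Gen 3 (rule 210): 00011101000000
Gen 4 (rule 122): 00110110100000
Gen 5 (rule 154): 01100100010000
Gen 6 (rule 45): 01000101010111
Gen 7 (rule 210): 10101000000011
Gen 8 (rule 122): 01010100000111
Gen 9 (rule 154): 10000010001110
Gen 10 (rule 45): 10111010101000
Gen 11 (rule 210): 00011000000100
Gen 12 (rule 122): 00111100001010

Answer: 6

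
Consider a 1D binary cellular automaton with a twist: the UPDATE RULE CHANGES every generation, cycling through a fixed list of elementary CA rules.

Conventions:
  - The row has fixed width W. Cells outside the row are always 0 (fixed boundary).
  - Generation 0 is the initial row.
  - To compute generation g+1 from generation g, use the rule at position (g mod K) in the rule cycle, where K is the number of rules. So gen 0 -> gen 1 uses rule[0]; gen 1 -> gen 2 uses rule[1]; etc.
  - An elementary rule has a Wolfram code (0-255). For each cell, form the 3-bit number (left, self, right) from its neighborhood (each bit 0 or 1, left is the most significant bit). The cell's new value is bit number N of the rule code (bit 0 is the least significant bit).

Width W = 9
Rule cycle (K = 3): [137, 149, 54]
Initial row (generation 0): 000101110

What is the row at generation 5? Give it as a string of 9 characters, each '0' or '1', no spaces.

Answer: 111111101

Derivation:
Gen 0: 000101110
Gen 1 (rule 137): 110001100
Gen 2 (rule 149): 001100011
Gen 3 (rule 54): 010010100
Gen 4 (rule 137): 000000001
Gen 5 (rule 149): 111111101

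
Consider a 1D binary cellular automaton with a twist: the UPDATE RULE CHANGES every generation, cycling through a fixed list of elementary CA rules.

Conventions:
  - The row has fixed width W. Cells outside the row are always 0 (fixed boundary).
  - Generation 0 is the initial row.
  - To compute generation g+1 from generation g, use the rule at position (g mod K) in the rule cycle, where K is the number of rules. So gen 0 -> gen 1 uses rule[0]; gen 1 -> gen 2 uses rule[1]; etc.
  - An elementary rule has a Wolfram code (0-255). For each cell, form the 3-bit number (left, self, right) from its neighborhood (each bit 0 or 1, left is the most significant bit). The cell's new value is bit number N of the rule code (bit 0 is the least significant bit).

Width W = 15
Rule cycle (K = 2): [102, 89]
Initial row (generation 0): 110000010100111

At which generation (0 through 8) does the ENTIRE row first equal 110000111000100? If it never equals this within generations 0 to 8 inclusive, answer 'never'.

Gen 0: 110000010100111
Gen 1 (rule 102): 010000111101001
Gen 2 (rule 89): 001110100100100
Gen 3 (rule 102): 010011101101100
Gen 4 (rule 89): 001010101101111
Gen 5 (rule 102): 011111110110001
Gen 6 (rule 89): 010000010111100
Gen 7 (rule 102): 110000111000100
Gen 8 (rule 89): 111110101110011

Answer: 7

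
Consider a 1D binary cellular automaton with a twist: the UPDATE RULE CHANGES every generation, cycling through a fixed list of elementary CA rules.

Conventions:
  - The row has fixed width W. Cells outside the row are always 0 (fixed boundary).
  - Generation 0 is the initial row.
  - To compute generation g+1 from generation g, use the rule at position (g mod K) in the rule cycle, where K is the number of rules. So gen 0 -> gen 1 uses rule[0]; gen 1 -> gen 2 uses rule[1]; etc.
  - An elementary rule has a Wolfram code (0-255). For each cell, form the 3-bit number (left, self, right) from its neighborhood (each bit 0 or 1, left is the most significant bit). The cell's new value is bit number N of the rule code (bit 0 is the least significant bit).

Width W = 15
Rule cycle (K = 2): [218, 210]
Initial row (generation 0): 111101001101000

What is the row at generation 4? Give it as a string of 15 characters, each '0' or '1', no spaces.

Gen 0: 111101001101000
Gen 1 (rule 218): 111100111100100
Gen 2 (rule 210): 011111011111010
Gen 3 (rule 218): 111111011111001
Gen 4 (rule 210): 011111001111110

Answer: 011111001111110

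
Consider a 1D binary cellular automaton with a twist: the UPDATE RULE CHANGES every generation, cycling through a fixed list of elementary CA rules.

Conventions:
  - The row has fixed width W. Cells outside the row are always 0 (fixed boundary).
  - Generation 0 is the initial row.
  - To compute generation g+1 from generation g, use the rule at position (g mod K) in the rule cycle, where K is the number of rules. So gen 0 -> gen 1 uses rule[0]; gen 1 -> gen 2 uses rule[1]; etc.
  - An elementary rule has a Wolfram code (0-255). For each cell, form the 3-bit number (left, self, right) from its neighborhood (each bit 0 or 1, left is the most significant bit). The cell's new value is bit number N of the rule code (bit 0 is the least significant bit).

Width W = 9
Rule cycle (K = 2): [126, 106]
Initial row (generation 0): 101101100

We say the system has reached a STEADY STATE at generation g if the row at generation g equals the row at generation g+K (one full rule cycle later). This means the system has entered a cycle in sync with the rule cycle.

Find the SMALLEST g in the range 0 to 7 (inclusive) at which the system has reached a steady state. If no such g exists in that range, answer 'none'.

Answer: none

Derivation:
Gen 0: 101101100
Gen 1 (rule 126): 111111110
Gen 2 (rule 106): 100000010
Gen 3 (rule 126): 110000111
Gen 4 (rule 106): 110001101
Gen 5 (rule 126): 111011111
Gen 6 (rule 106): 101110001
Gen 7 (rule 126): 111011011
Gen 8 (rule 106): 101111111
Gen 9 (rule 126): 111000001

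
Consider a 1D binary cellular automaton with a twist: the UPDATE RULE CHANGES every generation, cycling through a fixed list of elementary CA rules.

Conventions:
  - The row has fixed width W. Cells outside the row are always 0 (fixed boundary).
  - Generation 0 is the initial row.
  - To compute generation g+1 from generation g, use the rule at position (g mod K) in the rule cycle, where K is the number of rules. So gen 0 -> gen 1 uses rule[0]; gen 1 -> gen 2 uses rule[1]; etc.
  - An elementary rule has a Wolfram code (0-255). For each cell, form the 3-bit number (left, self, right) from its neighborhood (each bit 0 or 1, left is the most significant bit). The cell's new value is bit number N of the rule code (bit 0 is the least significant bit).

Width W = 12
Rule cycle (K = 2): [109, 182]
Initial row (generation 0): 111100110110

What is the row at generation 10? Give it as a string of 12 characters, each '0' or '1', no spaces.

Answer: 011111111101

Derivation:
Gen 0: 111100110110
Gen 1 (rule 109): 100100111110
Gen 2 (rule 182): 111111011101
Gen 3 (rule 109): 100001110111
Gen 4 (rule 182): 110010101010
Gen 5 (rule 109): 110011111110
Gen 6 (rule 182): 001101111101
Gen 7 (rule 109): 101111000111
Gen 8 (rule 182): 110110101010
Gen 9 (rule 109): 111111111110
Gen 10 (rule 182): 011111111101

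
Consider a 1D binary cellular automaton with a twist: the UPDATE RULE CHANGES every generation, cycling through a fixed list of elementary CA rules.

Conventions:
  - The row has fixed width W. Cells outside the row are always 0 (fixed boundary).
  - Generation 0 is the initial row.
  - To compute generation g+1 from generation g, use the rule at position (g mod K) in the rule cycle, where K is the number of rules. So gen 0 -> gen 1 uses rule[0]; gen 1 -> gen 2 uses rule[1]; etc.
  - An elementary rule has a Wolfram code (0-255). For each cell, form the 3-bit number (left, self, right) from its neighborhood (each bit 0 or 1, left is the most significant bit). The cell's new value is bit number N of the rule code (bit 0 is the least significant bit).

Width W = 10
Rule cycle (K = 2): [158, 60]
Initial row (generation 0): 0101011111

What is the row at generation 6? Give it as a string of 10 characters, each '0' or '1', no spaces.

Answer: 1011000011

Derivation:
Gen 0: 0101011111
Gen 1 (rule 158): 1101011110
Gen 2 (rule 60): 1011110001
Gen 3 (rule 158): 1011101011
Gen 4 (rule 60): 1110011110
Gen 5 (rule 158): 1101111101
Gen 6 (rule 60): 1011000011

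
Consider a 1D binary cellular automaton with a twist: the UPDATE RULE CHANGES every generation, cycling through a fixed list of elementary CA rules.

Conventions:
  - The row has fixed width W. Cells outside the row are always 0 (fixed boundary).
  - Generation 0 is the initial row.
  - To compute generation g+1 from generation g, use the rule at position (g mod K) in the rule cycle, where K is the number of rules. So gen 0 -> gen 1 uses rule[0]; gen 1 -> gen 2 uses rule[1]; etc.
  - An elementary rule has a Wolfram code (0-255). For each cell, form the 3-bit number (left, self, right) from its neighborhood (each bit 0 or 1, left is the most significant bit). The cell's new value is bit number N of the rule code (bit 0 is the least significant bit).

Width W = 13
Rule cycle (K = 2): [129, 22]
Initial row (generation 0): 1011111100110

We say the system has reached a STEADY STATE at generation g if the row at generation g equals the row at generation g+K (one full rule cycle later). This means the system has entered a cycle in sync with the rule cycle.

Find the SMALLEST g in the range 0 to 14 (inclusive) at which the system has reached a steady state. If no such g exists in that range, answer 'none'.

Answer: none

Derivation:
Gen 0: 1011111100110
Gen 1 (rule 129): 0001111000000
Gen 2 (rule 22): 0010000100000
Gen 3 (rule 129): 1000110001111
Gen 4 (rule 22): 1101001010000
Gen 5 (rule 129): 0000000000111
Gen 6 (rule 22): 0000000001000
Gen 7 (rule 129): 1111111100011
Gen 8 (rule 22): 0000000010100
Gen 9 (rule 129): 1111111000001
Gen 10 (rule 22): 0000000100011
Gen 11 (rule 129): 1111110001000
Gen 12 (rule 22): 0000001011100
Gen 13 (rule 129): 1111100001001
Gen 14 (rule 22): 0000010011111
Gen 15 (rule 129): 1111000001110
Gen 16 (rule 22): 0000100010001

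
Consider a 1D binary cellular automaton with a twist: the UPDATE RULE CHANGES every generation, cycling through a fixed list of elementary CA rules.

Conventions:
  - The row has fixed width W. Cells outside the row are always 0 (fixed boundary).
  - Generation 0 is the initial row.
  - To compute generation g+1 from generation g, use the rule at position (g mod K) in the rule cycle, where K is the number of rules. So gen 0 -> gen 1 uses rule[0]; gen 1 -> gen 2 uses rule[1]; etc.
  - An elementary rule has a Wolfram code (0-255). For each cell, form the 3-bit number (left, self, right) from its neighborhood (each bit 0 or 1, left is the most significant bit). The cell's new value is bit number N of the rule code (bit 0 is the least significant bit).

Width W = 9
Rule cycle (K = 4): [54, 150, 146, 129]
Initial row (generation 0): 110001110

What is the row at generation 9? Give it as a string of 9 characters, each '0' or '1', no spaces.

Answer: 000010000

Derivation:
Gen 0: 110001110
Gen 1 (rule 54): 001010001
Gen 2 (rule 150): 011011011
Gen 3 (rule 146): 100000000
Gen 4 (rule 129): 001111111
Gen 5 (rule 54): 010000000
Gen 6 (rule 150): 111000000
Gen 7 (rule 146): 010100000
Gen 8 (rule 129): 000001111
Gen 9 (rule 54): 000010000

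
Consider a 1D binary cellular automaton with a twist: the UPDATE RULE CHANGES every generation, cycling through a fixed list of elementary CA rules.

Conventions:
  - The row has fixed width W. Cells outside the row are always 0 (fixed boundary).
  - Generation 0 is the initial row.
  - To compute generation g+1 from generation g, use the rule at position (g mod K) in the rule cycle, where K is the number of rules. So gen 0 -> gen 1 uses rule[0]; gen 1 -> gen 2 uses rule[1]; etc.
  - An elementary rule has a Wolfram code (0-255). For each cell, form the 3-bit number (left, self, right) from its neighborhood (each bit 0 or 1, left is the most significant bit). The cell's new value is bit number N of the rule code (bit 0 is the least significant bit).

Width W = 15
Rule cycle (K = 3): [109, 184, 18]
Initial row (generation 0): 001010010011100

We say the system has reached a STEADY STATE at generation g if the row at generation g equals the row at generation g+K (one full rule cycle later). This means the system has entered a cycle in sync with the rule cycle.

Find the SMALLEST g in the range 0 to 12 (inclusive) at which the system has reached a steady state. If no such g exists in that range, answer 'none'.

Gen 0: 001010010011100
Gen 1 (rule 109): 101110010010101
Gen 2 (rule 184): 011101001001010
Gen 3 (rule 18): 100000110110001
Gen 4 (rule 109): 101110111110101
Gen 5 (rule 184): 011101111101010
Gen 6 (rule 18): 100000000000001
Gen 7 (rule 109): 101111111111101
Gen 8 (rule 184): 011111111111010
Gen 9 (rule 18): 100000000000001
Gen 10 (rule 109): 101111111111101
Gen 11 (rule 184): 011111111111010
Gen 12 (rule 18): 100000000000001
Gen 13 (rule 109): 101111111111101
Gen 14 (rule 184): 011111111111010
Gen 15 (rule 18): 100000000000001

Answer: 6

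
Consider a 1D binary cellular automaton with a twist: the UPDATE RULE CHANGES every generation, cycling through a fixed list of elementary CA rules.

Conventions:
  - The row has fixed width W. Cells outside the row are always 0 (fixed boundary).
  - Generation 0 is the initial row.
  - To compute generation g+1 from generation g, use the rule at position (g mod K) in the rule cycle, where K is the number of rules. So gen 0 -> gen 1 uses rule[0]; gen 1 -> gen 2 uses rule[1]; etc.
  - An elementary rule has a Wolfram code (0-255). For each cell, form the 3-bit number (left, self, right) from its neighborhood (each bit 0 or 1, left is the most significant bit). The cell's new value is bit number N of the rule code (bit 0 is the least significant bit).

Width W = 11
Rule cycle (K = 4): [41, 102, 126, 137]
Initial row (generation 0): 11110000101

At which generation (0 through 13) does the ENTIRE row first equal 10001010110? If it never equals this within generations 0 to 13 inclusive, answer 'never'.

Gen 0: 11110000101
Gen 1 (rule 41): 10000110010
Gen 2 (rule 102): 10001010110
Gen 3 (rule 126): 11011111111
Gen 4 (rule 137): 10011111110
Gen 5 (rule 41): 00010000000
Gen 6 (rule 102): 00110000000
Gen 7 (rule 126): 01111000000
Gen 8 (rule 137): 01110011111
Gen 9 (rule 41): 01000010000
Gen 10 (rule 102): 11000110000
Gen 11 (rule 126): 11101111000
Gen 12 (rule 137): 11001110011
Gen 13 (rule 41): 10001000010

Answer: 2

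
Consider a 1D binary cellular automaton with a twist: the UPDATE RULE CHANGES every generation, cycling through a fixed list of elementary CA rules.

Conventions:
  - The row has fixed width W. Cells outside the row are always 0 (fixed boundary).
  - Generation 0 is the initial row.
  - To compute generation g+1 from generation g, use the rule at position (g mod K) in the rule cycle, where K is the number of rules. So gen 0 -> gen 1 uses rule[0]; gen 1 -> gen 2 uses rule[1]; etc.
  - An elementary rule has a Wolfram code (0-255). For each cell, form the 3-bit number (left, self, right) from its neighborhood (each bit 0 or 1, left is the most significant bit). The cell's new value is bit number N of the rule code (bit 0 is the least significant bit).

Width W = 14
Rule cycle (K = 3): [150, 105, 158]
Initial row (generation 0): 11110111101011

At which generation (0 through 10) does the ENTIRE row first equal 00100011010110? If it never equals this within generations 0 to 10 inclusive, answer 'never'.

Gen 0: 11110111101011
Gen 1 (rule 150): 01100011001000
Gen 2 (rule 105): 01101011000011
Gen 3 (rule 158): 11001010100110
Gen 4 (rule 150): 00111010111001
Gen 5 (rule 105): 10101101101000
Gen 6 (rule 158): 10101001001100
Gen 7 (rule 150): 10101111110010
Gen 8 (rule 105): 01011000010000
Gen 9 (rule 158): 11010100111000
Gen 10 (rule 150): 00010111010100

Answer: never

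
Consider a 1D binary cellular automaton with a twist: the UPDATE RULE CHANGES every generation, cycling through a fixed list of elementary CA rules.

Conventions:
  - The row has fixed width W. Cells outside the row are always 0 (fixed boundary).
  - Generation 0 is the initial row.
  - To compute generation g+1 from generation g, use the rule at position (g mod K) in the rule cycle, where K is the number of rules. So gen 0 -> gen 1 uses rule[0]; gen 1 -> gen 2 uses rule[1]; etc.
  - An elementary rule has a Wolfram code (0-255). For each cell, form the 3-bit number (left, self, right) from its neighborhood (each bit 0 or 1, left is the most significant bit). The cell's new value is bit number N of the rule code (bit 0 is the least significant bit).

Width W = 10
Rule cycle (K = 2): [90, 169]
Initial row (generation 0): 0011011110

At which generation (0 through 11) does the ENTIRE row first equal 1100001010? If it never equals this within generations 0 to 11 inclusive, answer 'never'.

Gen 0: 0011011110
Gen 1 (rule 90): 0111010011
Gen 2 (rule 169): 0110100010
Gen 3 (rule 90): 1110010101
Gen 4 (rule 169): 1100001010
Gen 5 (rule 90): 1110010001
Gen 6 (rule 169): 1100000100
Gen 7 (rule 90): 1110001010
Gen 8 (rule 169): 1100100100
Gen 9 (rule 90): 1111011010
Gen 10 (rule 169): 1110110100
Gen 11 (rule 90): 1010110010

Answer: 4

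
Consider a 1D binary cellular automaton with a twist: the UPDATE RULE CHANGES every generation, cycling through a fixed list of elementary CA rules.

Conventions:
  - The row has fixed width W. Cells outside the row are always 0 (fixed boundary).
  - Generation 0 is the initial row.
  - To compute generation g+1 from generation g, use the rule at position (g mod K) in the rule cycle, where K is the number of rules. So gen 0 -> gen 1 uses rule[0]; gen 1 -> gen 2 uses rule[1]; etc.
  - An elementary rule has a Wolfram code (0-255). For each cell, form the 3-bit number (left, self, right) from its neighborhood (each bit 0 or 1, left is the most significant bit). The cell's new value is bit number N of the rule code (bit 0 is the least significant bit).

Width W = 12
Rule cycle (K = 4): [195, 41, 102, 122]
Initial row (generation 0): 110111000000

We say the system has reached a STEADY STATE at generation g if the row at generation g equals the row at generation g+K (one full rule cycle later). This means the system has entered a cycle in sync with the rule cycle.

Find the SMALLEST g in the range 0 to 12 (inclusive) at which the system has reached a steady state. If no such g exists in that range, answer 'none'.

Answer: none

Derivation:
Gen 0: 110111000000
Gen 1 (rule 195): 010011011111
Gen 2 (rule 41): 000010110000
Gen 3 (rule 102): 000111010000
Gen 4 (rule 122): 001101101000
Gen 5 (rule 195): 110100100011
Gen 6 (rule 41): 101000001010
Gen 7 (rule 102): 111000011110
Gen 8 (rule 122): 101100110011
Gen 9 (rule 195): 000101010101
Gen 10 (rule 41): 110010101010
Gen 11 (rule 102): 010111111110
Gen 12 (rule 122): 101100000011
Gen 13 (rule 195): 000101111101
Gen 14 (rule 41): 110011000010
Gen 15 (rule 102): 010101000110
Gen 16 (rule 122): 101010101111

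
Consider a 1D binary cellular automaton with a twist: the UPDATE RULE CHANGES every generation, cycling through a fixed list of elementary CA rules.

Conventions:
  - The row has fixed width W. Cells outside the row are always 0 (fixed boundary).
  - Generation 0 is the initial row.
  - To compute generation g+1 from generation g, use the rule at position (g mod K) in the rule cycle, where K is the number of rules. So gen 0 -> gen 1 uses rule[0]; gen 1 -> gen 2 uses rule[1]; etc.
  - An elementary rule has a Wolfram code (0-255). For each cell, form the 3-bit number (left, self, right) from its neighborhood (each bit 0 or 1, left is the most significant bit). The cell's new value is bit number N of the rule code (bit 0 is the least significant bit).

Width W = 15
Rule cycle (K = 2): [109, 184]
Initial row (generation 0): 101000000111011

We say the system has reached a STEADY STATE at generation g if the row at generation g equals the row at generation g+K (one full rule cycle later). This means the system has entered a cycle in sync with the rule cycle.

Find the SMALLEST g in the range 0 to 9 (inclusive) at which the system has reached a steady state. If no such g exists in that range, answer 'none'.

Gen 0: 101000000111011
Gen 1 (rule 109): 111011110101111
Gen 2 (rule 184): 110111101011110
Gen 3 (rule 109): 111100111110010
Gen 4 (rule 184): 111010111101001
Gen 5 (rule 109): 101111100111001
Gen 6 (rule 184): 011111010110100
Gen 7 (rule 109): 010001111111101
Gen 8 (rule 184): 001001111111010
Gen 9 (rule 109): 101001000001110
Gen 10 (rule 184): 010100100001101
Gen 11 (rule 109): 011100101101111

Answer: none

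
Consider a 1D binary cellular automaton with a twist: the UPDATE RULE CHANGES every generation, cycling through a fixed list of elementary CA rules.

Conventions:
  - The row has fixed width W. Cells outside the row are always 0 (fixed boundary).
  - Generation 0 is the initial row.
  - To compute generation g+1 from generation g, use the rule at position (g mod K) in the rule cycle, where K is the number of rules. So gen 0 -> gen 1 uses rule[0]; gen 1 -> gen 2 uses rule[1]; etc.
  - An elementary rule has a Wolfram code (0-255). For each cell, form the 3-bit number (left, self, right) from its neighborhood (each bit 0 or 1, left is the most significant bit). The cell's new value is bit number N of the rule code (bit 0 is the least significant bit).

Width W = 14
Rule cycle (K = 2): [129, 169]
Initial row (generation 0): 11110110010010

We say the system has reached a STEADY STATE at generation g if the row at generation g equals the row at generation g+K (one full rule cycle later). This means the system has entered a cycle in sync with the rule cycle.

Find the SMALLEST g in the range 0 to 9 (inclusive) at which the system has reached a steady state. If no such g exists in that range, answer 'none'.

Gen 0: 11110110010010
Gen 1 (rule 129): 01100000000000
Gen 2 (rule 169): 01001111111111
Gen 3 (rule 129): 00000111111110
Gen 4 (rule 169): 11110111111100
Gen 5 (rule 129): 01100011111001
Gen 6 (rule 169): 01001011110000
Gen 7 (rule 129): 00000001100111
Gen 8 (rule 169): 11111101000110
Gen 9 (rule 129): 01111000010000
Gen 10 (rule 169): 01110011000111
Gen 11 (rule 129): 00100000010010

Answer: none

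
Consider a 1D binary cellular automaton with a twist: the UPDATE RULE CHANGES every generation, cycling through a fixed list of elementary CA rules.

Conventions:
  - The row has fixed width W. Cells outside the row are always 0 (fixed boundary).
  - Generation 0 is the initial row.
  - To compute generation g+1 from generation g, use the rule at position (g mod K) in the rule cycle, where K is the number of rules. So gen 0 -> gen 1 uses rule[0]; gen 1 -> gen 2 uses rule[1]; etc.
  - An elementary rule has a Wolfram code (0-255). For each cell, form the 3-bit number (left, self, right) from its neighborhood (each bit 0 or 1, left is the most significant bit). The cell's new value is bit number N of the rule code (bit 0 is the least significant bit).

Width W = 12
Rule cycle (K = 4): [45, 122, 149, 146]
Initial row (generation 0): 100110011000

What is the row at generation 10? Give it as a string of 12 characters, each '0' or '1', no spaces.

Gen 0: 100110011000
Gen 1 (rule 45): 100100010011
Gen 2 (rule 122): 011010101111
Gen 3 (rule 149): 000010100110
Gen 4 (rule 146): 000100011001
Gen 5 (rule 45): 110101010001
Gen 6 (rule 122): 111010101010
Gen 7 (rule 149): 010010101011
Gen 8 (rule 146): 101100000000
Gen 9 (rule 45): 111001111111
Gen 10 (rule 122): 101111000001

Answer: 101111000001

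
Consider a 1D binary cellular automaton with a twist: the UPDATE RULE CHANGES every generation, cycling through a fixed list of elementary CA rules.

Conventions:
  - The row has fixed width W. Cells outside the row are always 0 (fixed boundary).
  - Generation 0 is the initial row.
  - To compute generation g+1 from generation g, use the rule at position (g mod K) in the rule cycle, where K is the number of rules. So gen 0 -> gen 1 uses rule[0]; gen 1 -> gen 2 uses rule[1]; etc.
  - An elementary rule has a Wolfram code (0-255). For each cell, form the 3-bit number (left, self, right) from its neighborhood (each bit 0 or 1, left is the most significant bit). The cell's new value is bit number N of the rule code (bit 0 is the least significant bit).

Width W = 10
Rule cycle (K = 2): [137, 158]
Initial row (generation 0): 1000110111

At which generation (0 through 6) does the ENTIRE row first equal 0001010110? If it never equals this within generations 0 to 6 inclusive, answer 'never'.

Answer: never

Derivation:
Gen 0: 1000110111
Gen 1 (rule 137): 0010100110
Gen 2 (rule 158): 0110111101
Gen 3 (rule 137): 0100111000
Gen 4 (rule 158): 1111110100
Gen 5 (rule 137): 1111100001
Gen 6 (rule 158): 1111010011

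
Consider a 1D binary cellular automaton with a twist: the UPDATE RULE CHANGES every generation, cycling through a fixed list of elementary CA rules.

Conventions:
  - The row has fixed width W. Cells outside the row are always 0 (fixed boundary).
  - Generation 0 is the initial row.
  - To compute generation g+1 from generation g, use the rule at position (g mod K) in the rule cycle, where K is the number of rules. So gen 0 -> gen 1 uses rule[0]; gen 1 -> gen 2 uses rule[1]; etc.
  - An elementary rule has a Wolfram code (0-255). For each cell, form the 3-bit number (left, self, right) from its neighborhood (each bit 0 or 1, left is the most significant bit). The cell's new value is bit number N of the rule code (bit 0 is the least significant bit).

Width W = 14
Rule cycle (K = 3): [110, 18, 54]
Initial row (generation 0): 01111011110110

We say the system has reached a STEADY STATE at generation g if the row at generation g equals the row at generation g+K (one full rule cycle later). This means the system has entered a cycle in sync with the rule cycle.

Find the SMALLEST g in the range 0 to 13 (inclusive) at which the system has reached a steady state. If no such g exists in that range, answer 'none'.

Gen 0: 01111011110110
Gen 1 (rule 110): 11001110011110
Gen 2 (rule 18): 00110001100001
Gen 3 (rule 54): 01001010010011
Gen 4 (rule 110): 11011110110111
Gen 5 (rule 18): 00000000000000
Gen 6 (rule 54): 00000000000000
Gen 7 (rule 110): 00000000000000
Gen 8 (rule 18): 00000000000000
Gen 9 (rule 54): 00000000000000
Gen 10 (rule 110): 00000000000000
Gen 11 (rule 18): 00000000000000
Gen 12 (rule 54): 00000000000000
Gen 13 (rule 110): 00000000000000
Gen 14 (rule 18): 00000000000000
Gen 15 (rule 54): 00000000000000
Gen 16 (rule 110): 00000000000000

Answer: 5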